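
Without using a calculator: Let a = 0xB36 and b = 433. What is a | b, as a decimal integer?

0xB36 = 101100110110
433 = 000110110001
 OR → 101110110111 = 2999

2999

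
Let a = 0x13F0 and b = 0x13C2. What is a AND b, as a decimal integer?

5056

0x13F0 = 1001111110000
0x13C2 = 1001111000010
AND → 1001111000000 = 5056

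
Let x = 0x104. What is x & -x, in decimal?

x = 100000100 = 260
-x (two's complement) = …011111100
AND   = 000000100 = 4
(x & -x isolates the lowest set bit of x.)

4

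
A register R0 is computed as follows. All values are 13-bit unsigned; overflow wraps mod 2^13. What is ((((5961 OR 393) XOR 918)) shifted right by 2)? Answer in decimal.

1303

5961 = 1011101001001
393 = 0000110001001
→ OR → 1011111001001 = 6089
918 = 0001110010110
→ XOR → 1010001011111 = 5215
→ shifted right by 2 → 0010100010111 = 1303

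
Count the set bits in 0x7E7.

0x7E7 = 11111100111
Count the 1s: 1 + 1 + 1 + 1 + 1 + 1 + 1 + 1 + 1 = 9

9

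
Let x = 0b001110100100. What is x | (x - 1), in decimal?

935

x = 1110100100 = 932
x - 1 = 1110100011
OR    = 1110100111 = 935
(x | (x - 1) sets all bits below the lowest set bit.)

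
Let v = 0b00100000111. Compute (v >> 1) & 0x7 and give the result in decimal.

3

v = 00100000111
Shift right by 1: 0010000011
Mask low 3 bits: 011 = 3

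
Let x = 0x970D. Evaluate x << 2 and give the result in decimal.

154676

0x970D = 001001011100001101
shift left by 2 → 100101110000110100 = 154676
(equivalently, 38669 × 2^2 = 38669 × 4)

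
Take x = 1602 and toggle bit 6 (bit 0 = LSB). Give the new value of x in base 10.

x = 00011001000010
bit 6 is currently 1; toggle it via x ^ (1 << 6) = x ^ 64
→ 00011000000010 = 1538

1538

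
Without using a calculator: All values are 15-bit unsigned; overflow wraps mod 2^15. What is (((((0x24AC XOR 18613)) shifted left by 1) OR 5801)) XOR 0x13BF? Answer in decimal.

19716

0x24AC = 010010010101100
18613 = 100100010110101
→ XOR → 110110000011001 = 27673
→ shifted left by 1 (mod 2^15) → 101100000110010 = 22578
5801 = 001011010101001
→ OR → 101111010111011 = 24251
0x13BF = 001001110111111
→ XOR → 100110100000100 = 19716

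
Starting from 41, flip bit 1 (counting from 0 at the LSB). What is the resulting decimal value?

43

x = 00101001
bit 1 is currently 0; toggle it via x ^ (1 << 1) = x ^ 2
→ 00101011 = 43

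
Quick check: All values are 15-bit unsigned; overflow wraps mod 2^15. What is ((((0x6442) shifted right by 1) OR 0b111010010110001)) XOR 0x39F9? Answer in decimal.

0x6442 = 110010001000010
→ shifted right by 1 → 011001000100001 = 12833
0b111010010110001 = 111010010110001
→ OR → 111011010110001 = 30385
0x39F9 = 011100111111001
→ XOR → 100111101001000 = 20296

20296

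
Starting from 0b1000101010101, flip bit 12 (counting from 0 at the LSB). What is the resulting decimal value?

341

x = 1000101010101
bit 12 is currently 1; toggle it via x ^ (1 << 12) = x ^ 4096
→ 0000101010101 = 341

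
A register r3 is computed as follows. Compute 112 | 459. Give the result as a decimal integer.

507

112 = 001110000
459 = 111001011
 OR → 111111011 = 507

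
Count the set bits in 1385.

1385 = 10101101001
Count the 1s: 1 + 1 + 1 + 1 + 1 + 1 = 6

6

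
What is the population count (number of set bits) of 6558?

8

6558 = 1100110011110
Count the 1s: 1 + 1 + 1 + 1 + 1 + 1 + 1 + 1 = 8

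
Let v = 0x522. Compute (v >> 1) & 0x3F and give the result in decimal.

v = 010100100010
Shift right by 1: 01010010001
Mask low 6 bits: 010001 = 17

17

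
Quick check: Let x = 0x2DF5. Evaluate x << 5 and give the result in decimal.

376480

0x2DF5 = 0000010110111110101
shift left by 5 → 1011011111010100000 = 376480
(equivalently, 11765 × 2^5 = 11765 × 32)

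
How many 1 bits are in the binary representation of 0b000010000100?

n = 10000100
Count the 1s: 1 + 1 = 2

2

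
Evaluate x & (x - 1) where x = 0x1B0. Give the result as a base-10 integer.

416

x = 110110000 = 432
x - 1 = 110101111
AND   = 110100000 = 416
(x & (x - 1) clears the lowest set bit of x.)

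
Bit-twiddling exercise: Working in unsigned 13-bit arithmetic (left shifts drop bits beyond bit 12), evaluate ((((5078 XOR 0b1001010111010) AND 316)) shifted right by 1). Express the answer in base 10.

150

5078 = 1001111010110
0b1001010111010 = 1001010111010
→ XOR → 0000101101100 = 364
316 = 0000100111100
→ AND → 0000100101100 = 300
→ shifted right by 1 → 0000010010110 = 150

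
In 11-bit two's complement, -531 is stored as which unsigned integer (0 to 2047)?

531 in 11 bits: 01000010011
Invert: 10111101100
Add 1:  10111101101 = 1517
(Check: 2^11 - 531 = 2048 - 531 = 1517.)

1517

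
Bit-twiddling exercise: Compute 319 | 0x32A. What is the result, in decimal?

319 = 0100111111
0x32A = 1100101010
 OR → 1100111111 = 831

831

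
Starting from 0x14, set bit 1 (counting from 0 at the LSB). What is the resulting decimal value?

22

x = 00010100
bit 1 is currently 0; set it via x | (1 << 1) = x | 2
→ 00010110 = 22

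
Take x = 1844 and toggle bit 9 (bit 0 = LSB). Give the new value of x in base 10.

x = 11100110100
bit 9 is currently 1; toggle it via x ^ (1 << 9) = x ^ 512
→ 10100110100 = 1332

1332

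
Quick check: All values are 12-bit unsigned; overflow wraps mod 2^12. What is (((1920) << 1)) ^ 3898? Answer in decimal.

58

1920 = 011110000000
→ << 1 (mod 2^12) → 111100000000 = 3840
3898 = 111100111010
→ ^ → 000000111010 = 58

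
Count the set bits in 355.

5

355 = 101100011
Count the 1s: 1 + 1 + 1 + 1 + 1 = 5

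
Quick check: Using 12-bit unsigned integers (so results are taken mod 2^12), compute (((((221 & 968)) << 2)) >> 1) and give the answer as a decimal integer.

400

221 = 000011011101
968 = 001111001000
→ & → 000011001000 = 200
→ << 2 (mod 2^12) → 001100100000 = 800
→ >> 1 → 000110010000 = 400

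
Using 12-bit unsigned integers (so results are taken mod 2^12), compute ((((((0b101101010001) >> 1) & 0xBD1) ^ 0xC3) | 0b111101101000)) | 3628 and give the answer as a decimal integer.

3951

0b101101010001 = 101101010001
→ >> 1 → 010110101000 = 1448
0xBD1 = 101111010001
→ & → 000110000000 = 384
0xC3 = 000011000011
→ ^ → 000101000011 = 323
0b111101101000 = 111101101000
→ | → 111101101011 = 3947
3628 = 111000101100
→ | → 111101101111 = 3951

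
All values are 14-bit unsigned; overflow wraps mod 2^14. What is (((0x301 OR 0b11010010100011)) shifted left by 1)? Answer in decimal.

12102

0x301 = 00001100000001
0b11010010100011 = 11010010100011
→ OR → 11011110100011 = 14243
→ shifted left by 1 (mod 2^14) → 10111101000110 = 12102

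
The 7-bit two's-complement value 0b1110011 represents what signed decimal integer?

pattern = 1110011 (MSB is 1 ⇒ negative)
Invert: 0001100, add 1 → 0001101 = 13, so the value is -13.
(Equivalently: 115 - 2^7 = 115 - 128 = -13.)

-13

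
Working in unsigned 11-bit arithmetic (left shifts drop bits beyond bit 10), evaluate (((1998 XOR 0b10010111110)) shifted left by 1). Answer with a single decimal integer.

1998 = 11111001110
0b10010111110 = 10010111110
→ XOR → 01101110000 = 880
→ shifted left by 1 (mod 2^11) → 11011100000 = 1760

1760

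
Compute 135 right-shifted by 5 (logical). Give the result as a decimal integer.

4

135 = 10000111
shift right by 5 → 00000100 = 4
(equivalently, floor(135 / 32))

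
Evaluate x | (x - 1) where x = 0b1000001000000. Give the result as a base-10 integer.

x = 1000001000000 = 4160
x - 1 = 1000000111111
OR    = 1000001111111 = 4223
(x | (x - 1) sets all bits below the lowest set bit.)

4223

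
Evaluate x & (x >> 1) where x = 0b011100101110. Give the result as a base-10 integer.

x = 11100101110 = 1838
x>>1 = 01110010111
AND  = 01100000110 = 774
(x & (x >> 1) has a 1 wherever x has two consecutive 1 bits.)

774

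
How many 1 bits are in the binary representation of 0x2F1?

0x2F1 = 1011110001
Count the 1s: 1 + 1 + 1 + 1 + 1 + 1 = 6

6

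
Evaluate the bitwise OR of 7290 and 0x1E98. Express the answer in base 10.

7290 = 1110001111010
0x1E98 = 1111010011000
 OR → 1111011111010 = 7930

7930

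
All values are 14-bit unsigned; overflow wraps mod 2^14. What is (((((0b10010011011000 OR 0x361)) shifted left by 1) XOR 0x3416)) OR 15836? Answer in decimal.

0b10010011011000 = 10010011011000
0x361 = 00001101100001
→ OR → 10011111111001 = 10233
→ shifted left by 1 (mod 2^14) → 00111111110010 = 4082
0x3416 = 11010000010110
→ XOR → 11101111100100 = 15332
15836 = 11110111011100
→ OR → 11111111111100 = 16380

16380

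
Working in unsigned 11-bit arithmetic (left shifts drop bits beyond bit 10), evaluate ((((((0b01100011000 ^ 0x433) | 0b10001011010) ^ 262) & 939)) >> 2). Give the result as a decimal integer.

138

0b01100011000 = 01100011000
0x433 = 10000110011
→ ^ → 11100101011 = 1835
0b10001011010 = 10001011010
→ | → 11101111011 = 1915
262 = 00100000110
→ ^ → 11001111101 = 1661
939 = 01110101011
→ & → 01000101001 = 553
→ >> 2 → 00010001010 = 138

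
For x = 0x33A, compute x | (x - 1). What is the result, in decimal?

827

x = 1100111010 = 826
x - 1 = 1100111001
OR    = 1100111011 = 827
(x | (x - 1) sets all bits below the lowest set bit.)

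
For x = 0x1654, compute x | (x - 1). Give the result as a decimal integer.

5719

x = 1011001010100 = 5716
x - 1 = 1011001010011
OR    = 1011001010111 = 5719
(x | (x - 1) sets all bits below the lowest set bit.)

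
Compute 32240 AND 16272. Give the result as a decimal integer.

15760

32240 = 111110111110000
16272 = 011111110010000
AND → 011110110010000 = 15760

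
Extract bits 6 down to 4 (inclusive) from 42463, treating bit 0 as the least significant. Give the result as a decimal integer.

5

v = 1010010111011111
Shift right by 4: 101001011101
Mask low 3 bits: 101 = 5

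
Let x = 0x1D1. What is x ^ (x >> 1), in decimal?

313

x = 111010001 = 465
x>>1 = 011101000
XOR  = 100111001 = 313
(x ^ (x >> 1) gives the standard binary-reflected Gray code of x.)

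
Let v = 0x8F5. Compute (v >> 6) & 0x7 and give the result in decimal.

v = 100011110101
Shift right by 6: 100011
Mask low 3 bits: 011 = 3

3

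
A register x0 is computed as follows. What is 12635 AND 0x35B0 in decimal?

12560

12635 = 11000101011011
0x35B0 = 11010110110000
AND → 11000100010000 = 12560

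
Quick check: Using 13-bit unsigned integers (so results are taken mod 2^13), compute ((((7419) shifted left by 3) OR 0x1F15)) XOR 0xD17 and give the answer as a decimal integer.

4810

7419 = 1110011111011
→ shifted left by 3 (mod 2^13) → 0011111011000 = 2008
0x1F15 = 1111100010101
→ OR → 1111111011101 = 8157
0xD17 = 0110100010111
→ XOR → 1001011001010 = 4810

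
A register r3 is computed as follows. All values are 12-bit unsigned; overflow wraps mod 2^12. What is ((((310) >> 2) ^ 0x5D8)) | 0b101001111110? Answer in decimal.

4095

310 = 000100110110
→ >> 2 → 000001001101 = 77
0x5D8 = 010111011000
→ ^ → 010110010101 = 1429
0b101001111110 = 101001111110
→ | → 111111111111 = 4095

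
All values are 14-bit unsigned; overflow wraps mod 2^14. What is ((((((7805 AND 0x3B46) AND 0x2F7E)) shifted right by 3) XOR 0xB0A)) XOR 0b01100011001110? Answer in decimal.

4748

7805 = 01111001111101
0x3B46 = 11101101000110
→ AND → 01101001000100 = 6724
0x2F7E = 10111101111110
→ AND → 00101001000100 = 2628
→ shifted right by 3 → 00000101001000 = 328
0xB0A = 00101100001010
→ XOR → 00101001000010 = 2626
0b01100011001110 = 01100011001110
→ XOR → 01001010001100 = 4748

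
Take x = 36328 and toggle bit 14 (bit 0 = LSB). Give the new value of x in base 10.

52712

x = 1000110111101000
bit 14 is currently 0; toggle it via x ^ (1 << 14) = x ^ 16384
→ 1100110111101000 = 52712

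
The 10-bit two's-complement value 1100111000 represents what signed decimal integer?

pattern = 1100111000 (MSB is 1 ⇒ negative)
Invert: 0011000111, add 1 → 0011001000 = 200, so the value is -200.
(Equivalently: 824 - 2^10 = 824 - 1024 = -200.)

-200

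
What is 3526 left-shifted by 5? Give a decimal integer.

3526 = 00000110111000110
shift left by 5 → 11011100011000000 = 112832
(equivalently, 3526 × 2^5 = 3526 × 32)

112832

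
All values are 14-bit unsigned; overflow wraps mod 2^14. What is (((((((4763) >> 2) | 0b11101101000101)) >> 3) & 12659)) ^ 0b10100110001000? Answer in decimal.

10488

4763 = 01001010011011
→ >> 2 → 00010010100110 = 1190
0b11101101000101 = 11101101000101
→ | → 11111111100111 = 16359
→ >> 3 → 00011111111100 = 2044
12659 = 11000101110011
→ & → 00000101110000 = 368
0b10100110001000 = 10100110001000
→ ^ → 10100011111000 = 10488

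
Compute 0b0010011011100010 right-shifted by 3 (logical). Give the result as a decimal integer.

x = 10011011100010
shift right by 3 → 00010011011100 = 1244
(equivalently, floor(9954 / 8))

1244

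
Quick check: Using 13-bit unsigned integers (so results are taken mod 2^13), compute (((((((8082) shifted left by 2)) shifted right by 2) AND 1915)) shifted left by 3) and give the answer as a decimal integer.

6288

8082 = 1111110010010
→ shifted left by 2 (mod 2^13) → 1111001001000 = 7752
→ shifted right by 2 → 0011110010010 = 1938
1915 = 0011101111011
→ AND → 0011100010010 = 1810
→ shifted left by 3 (mod 2^13) → 1100010010000 = 6288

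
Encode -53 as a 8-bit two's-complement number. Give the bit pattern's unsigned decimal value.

203

53 in 8 bits: 00110101
Invert: 11001010
Add 1:  11001011 = 203
(Check: 2^8 - 53 = 256 - 53 = 203.)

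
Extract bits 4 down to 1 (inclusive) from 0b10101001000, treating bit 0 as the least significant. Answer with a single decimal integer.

v = 10101001000
Shift right by 1: 1010100100
Mask low 4 bits: 0100 = 4

4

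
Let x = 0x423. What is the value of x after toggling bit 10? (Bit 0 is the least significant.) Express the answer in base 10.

35

x = 10000100011
bit 10 is currently 1; toggle it via x ^ (1 << 10) = x ^ 1024
→ 00000100011 = 35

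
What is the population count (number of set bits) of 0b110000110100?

n = 110000110100
Count the 1s: 1 + 1 + 1 + 1 + 1 = 5

5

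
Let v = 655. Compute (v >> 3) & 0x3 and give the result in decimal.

1

v = 1010001111
Shift right by 3: 1010001
Mask low 2 bits: 01 = 1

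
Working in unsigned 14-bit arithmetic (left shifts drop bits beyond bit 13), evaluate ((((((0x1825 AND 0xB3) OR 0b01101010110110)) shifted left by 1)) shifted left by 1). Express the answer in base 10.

10972

0x1825 = 01100000100101
0xB3 = 00000010110011
→ AND → 00000000100001 = 33
0b01101010110110 = 01101010110110
→ OR → 01101010110111 = 6839
→ shifted left by 1 (mod 2^14) → 11010101101110 = 13678
→ shifted left by 1 (mod 2^14) → 10101011011100 = 10972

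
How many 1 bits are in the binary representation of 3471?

8

3471 = 110110001111
Count the 1s: 1 + 1 + 1 + 1 + 1 + 1 + 1 + 1 = 8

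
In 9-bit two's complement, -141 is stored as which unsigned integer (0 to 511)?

371

141 in 9 bits: 010001101
Invert: 101110010
Add 1:  101110011 = 371
(Check: 2^9 - 141 = 512 - 141 = 371.)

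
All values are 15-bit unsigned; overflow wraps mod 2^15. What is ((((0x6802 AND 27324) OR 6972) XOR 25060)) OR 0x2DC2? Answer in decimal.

0x6802 = 110100000000010
27324 = 110101010111100
→ AND → 110100000000000 = 26624
6972 = 001101100111100
→ OR → 111101100111100 = 31548
25060 = 110000111100100
→ XOR → 001101011011000 = 6872
0x2DC2 = 010110111000010
→ OR → 011111111011010 = 16346

16346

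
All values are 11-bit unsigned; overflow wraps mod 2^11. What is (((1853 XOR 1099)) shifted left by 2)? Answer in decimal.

1496

1853 = 11100111101
1099 = 10001001011
→ XOR → 01101110110 = 886
→ shifted left by 2 (mod 2^11) → 10111011000 = 1496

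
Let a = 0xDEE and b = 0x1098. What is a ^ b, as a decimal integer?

0xDEE = 0110111101110
0x1098 = 1000010011000
XOR → 1110101110110 = 7542

7542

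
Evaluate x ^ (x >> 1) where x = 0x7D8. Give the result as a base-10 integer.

x = 11111011000 = 2008
x>>1 = 01111101100
XOR  = 10000110100 = 1076
(x ^ (x >> 1) gives the standard binary-reflected Gray code of x.)

1076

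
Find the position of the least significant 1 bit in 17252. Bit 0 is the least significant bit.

2

17252 = 100001101100100
Trailing zeros: 2, so the lowest set bit is bit 2 (value 4).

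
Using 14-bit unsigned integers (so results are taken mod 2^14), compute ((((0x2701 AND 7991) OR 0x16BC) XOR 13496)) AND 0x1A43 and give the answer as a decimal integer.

0x2701 = 10011100000001
7991 = 01111100110111
→ AND → 00011100000001 = 1793
0x16BC = 01011010111100
→ OR → 01011110111101 = 6077
13496 = 11010010111000
→ XOR → 10001100000101 = 8965
0x1A43 = 01101001000011
→ AND → 00001000000001 = 513

513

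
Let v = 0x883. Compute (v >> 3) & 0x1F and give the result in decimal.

v = 0100010000011
Shift right by 3: 0100010000
Mask low 5 bits: 10000 = 16

16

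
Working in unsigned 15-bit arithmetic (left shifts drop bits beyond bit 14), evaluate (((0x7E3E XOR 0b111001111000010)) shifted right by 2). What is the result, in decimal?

0x7E3E = 111111000111110
0b111001111000010 = 111001111000010
→ XOR → 000110111111100 = 3580
→ shifted right by 2 → 000001101111111 = 895

895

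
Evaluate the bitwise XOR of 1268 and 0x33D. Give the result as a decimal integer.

1993

1268 = 10011110100
0x33D = 01100111101
XOR → 11111001001 = 1993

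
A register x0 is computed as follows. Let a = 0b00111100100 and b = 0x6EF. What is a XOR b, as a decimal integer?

a = 00111100100
0x6EF = 11011101111
XOR → 11100001011 = 1803

1803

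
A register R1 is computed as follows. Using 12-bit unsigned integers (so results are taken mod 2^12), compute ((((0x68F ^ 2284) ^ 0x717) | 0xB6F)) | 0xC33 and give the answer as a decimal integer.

3967

0x68F = 011010001111
2284 = 100011101100
→ ^ → 111001100011 = 3683
0x717 = 011100010111
→ ^ → 100101110100 = 2420
0xB6F = 101101101111
→ | → 101101111111 = 2943
0xC33 = 110000110011
→ | → 111101111111 = 3967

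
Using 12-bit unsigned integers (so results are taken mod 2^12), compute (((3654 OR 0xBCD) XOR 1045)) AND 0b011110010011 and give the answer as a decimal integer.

914

3654 = 111001000110
0xBCD = 101111001101
→ OR → 111111001111 = 4047
1045 = 010000010101
→ XOR → 101111011010 = 3034
0b011110010011 = 011110010011
→ AND → 001110010010 = 914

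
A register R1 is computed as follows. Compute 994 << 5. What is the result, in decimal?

994 = 000001111100010
shift left by 5 → 111110001000000 = 31808
(equivalently, 994 × 2^5 = 994 × 32)

31808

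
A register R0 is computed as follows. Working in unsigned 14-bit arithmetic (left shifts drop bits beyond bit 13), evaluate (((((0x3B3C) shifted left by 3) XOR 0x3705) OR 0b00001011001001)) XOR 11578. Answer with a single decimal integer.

0x3B3C = 11101100111100
→ shifted left by 3 (mod 2^14) → 01100111100000 = 6624
0x3705 = 11011100000101
→ XOR → 10111011100101 = 12005
0b00001011001001 = 00001011001001
→ OR → 10111011101101 = 12013
11578 = 10110100111010
→ XOR → 00001111010111 = 983

983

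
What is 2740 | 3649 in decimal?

3829

2740 = 101010110100
3649 = 111001000001
 OR → 111011110101 = 3829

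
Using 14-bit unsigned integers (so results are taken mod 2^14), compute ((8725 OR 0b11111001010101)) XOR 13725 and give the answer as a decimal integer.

8725 = 10001000010101
0b11111001010101 = 11111001010101
→ OR → 11111001010101 = 15957
13725 = 11010110011101
→ XOR → 00101111001000 = 3016

3016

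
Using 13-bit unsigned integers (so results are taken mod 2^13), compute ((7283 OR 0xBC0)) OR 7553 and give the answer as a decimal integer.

8179

7283 = 1110001110011
0xBC0 = 0101111000000
→ OR → 1111111110011 = 8179
7553 = 1110110000001
→ OR → 1111111110011 = 8179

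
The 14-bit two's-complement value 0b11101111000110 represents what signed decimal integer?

-1082

pattern = 11101111000110 (MSB is 1 ⇒ negative)
Invert: 00010000111001, add 1 → 00010000111010 = 1082, so the value is -1082.
(Equivalently: 15302 - 2^14 = 15302 - 16384 = -1082.)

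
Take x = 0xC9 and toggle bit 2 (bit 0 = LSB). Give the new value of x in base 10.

205

x = 00011001001
bit 2 is currently 0; toggle it via x ^ (1 << 2) = x ^ 4
→ 00011001101 = 205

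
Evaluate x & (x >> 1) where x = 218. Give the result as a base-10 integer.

x = 11011010 = 218
x>>1 = 01101101
AND  = 01001000 = 72
(x & (x >> 1) has a 1 wherever x has two consecutive 1 bits.)

72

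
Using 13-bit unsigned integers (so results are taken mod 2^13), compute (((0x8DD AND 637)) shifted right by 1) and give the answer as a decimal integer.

46

0x8DD = 0100011011101
637 = 0001001111101
→ AND → 0000001011101 = 93
→ shifted right by 1 → 0000000101110 = 46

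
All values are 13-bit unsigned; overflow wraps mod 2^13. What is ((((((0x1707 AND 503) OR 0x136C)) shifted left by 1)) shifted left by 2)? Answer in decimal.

0x1707 = 1011100000111
503 = 0000111110111
→ AND → 0000100000111 = 263
0x136C = 1001101101100
→ OR → 1001101101111 = 4975
→ shifted left by 1 (mod 2^13) → 0011011011110 = 1758
→ shifted left by 2 (mod 2^13) → 1101101111000 = 7032

7032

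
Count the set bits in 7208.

5

7208 = 1110000101000
Count the 1s: 1 + 1 + 1 + 1 + 1 = 5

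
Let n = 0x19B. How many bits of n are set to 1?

6

0x19B = 110011011
Count the 1s: 1 + 1 + 1 + 1 + 1 + 1 = 6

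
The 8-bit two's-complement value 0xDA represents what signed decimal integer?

pattern = 11011010 (MSB is 1 ⇒ negative)
Invert: 00100101, add 1 → 00100110 = 38, so the value is -38.
(Equivalently: 218 - 2^8 = 218 - 256 = -38.)

-38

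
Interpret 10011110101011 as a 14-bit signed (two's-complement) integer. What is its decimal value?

pattern = 10011110101011 (MSB is 1 ⇒ negative)
Invert: 01100001010100, add 1 → 01100001010101 = 6229, so the value is -6229.
(Equivalently: 10155 - 2^14 = 10155 - 16384 = -6229.)

-6229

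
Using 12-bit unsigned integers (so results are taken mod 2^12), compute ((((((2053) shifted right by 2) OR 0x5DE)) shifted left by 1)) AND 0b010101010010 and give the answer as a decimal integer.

2053 = 100000000101
→ shifted right by 2 → 001000000001 = 513
0x5DE = 010111011110
→ OR → 011111011111 = 2015
→ shifted left by 1 (mod 2^12) → 111110111110 = 4030
0b010101010010 = 010101010010
→ AND → 010100010010 = 1298

1298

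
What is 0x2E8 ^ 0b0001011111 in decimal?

0x2E8 = 1011101000
b = 0001011111
XOR → 1010110111 = 695

695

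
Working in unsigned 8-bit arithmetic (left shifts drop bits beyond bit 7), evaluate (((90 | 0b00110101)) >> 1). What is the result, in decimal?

90 = 01011010
0b00110101 = 00110101
→ | → 01111111 = 127
→ >> 1 → 00111111 = 63

63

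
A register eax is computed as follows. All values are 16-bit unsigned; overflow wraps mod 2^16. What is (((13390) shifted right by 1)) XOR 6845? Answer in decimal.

13390 = 0011010001001110
→ shifted right by 1 → 0001101000100111 = 6695
6845 = 0001101010111101
→ XOR → 0000000010011010 = 154

154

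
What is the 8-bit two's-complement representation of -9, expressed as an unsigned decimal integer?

9 in 8 bits: 00001001
Invert: 11110110
Add 1:  11110111 = 247
(Check: 2^8 - 9 = 256 - 9 = 247.)

247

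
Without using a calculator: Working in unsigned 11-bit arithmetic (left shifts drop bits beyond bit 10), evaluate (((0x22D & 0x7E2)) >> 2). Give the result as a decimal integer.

0x22D = 01000101101
0x7E2 = 11111100010
→ & → 01000100000 = 544
→ >> 2 → 00010001000 = 136

136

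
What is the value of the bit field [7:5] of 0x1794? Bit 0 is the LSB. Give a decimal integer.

4

v = 1011110010100
Shift right by 5: 10111100
Mask low 3 bits: 100 = 4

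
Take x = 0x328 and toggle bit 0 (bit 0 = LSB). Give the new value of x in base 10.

809

x = 1100101000
bit 0 is currently 0; toggle it via x ^ (1 << 0) = x ^ 1
→ 1100101001 = 809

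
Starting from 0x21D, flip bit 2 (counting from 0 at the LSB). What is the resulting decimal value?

537

x = 1000011101
bit 2 is currently 1; toggle it via x ^ (1 << 2) = x ^ 4
→ 1000011001 = 537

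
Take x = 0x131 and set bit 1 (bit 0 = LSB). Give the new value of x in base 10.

307

x = 000100110001
bit 1 is currently 0; set it via x | (1 << 1) = x | 2
→ 000100110011 = 307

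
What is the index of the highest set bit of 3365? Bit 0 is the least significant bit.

11

3365 = 110100100101
The topmost 1 is at position 11 (since 2^11 = 2048 ≤ 3365 < 4096).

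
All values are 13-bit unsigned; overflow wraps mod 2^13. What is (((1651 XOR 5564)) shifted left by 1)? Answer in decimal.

1950

1651 = 0011001110011
5564 = 1010110111100
→ XOR → 1001111001111 = 5071
→ shifted left by 1 (mod 2^13) → 0011110011110 = 1950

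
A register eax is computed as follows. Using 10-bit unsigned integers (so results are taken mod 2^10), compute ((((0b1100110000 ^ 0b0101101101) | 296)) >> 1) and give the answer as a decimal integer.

446

0b1100110000 = 1100110000
0b0101101101 = 0101101101
→ ^ → 1001011101 = 605
296 = 0100101000
→ | → 1101111101 = 893
→ >> 1 → 0110111110 = 446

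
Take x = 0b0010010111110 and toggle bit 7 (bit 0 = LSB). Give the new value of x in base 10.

1086

x = 0010010111110
bit 7 is currently 1; toggle it via x ^ (1 << 7) = x ^ 128
→ 0010000111110 = 1086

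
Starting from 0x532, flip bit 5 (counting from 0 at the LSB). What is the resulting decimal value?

1298

x = 10100110010
bit 5 is currently 1; toggle it via x ^ (1 << 5) = x ^ 32
→ 10100010010 = 1298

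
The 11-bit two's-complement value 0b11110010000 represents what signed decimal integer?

-112

pattern = 11110010000 (MSB is 1 ⇒ negative)
Invert: 00001101111, add 1 → 00001110000 = 112, so the value is -112.
(Equivalently: 1936 - 2^11 = 1936 - 2048 = -112.)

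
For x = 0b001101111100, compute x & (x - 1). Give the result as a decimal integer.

888

x = 1101111100 = 892
x - 1 = 1101111011
AND   = 1101111000 = 888
(x & (x - 1) clears the lowest set bit of x.)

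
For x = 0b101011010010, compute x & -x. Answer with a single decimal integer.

x = 101011010010 = 2770
-x (two's complement) = …010100101110
AND   = 000000000010 = 2
(x & -x isolates the lowest set bit of x.)

2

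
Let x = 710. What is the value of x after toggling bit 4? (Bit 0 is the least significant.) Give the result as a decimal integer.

726

x = 0001011000110
bit 4 is currently 0; toggle it via x ^ (1 << 4) = x ^ 16
→ 0001011010110 = 726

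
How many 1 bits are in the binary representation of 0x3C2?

5

0x3C2 = 1111000010
Count the 1s: 1 + 1 + 1 + 1 + 1 = 5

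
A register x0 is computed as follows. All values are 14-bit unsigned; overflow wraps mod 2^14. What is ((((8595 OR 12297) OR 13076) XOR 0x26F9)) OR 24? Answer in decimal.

5502

8595 = 10000110010011
12297 = 11000000001001
→ OR → 11000110011011 = 12699
13076 = 11001100010100
→ OR → 11001110011111 = 13215
0x26F9 = 10011011111001
→ XOR → 01010101100110 = 5478
24 = 00000000011000
→ OR → 01010101111110 = 5502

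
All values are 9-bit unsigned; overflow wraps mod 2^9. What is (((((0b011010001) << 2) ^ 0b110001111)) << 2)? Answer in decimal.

0b011010001 = 011010001
→ << 2 (mod 2^9) → 101000100 = 324
0b110001111 = 110001111
→ ^ → 011001011 = 203
→ << 2 (mod 2^9) → 100101100 = 300

300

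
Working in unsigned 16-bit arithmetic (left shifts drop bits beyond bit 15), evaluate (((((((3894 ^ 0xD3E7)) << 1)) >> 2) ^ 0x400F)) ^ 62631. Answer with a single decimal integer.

39616

3894 = 0000111100110110
0xD3E7 = 1101001111100111
→ ^ → 1101110011010001 = 56529
→ << 1 (mod 2^16) → 1011100110100010 = 47522
→ >> 2 → 0010111001101000 = 11880
0x400F = 0100000000001111
→ ^ → 0110111001100111 = 28263
62631 = 1111010010100111
→ ^ → 1001101011000000 = 39616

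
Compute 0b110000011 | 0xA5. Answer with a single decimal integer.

423

a = 110000011
0xA5 = 010100101
 OR → 110100111 = 423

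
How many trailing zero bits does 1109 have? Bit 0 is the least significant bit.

0

1109 = 10001010101
Trailing zeros: 0, so the lowest set bit is bit 0 (value 1).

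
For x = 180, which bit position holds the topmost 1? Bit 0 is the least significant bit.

7

180 = 10110100
The topmost 1 is at position 7 (since 2^7 = 128 ≤ 180 < 256).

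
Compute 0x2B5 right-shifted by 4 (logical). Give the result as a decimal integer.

0x2B5 = 1010110101
shift right by 4 → 0000101011 = 43
(equivalently, floor(693 / 16))

43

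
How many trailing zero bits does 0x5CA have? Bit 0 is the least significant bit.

0x5CA = 10111001010
Trailing zeros: 1, so the lowest set bit is bit 1 (value 2).

1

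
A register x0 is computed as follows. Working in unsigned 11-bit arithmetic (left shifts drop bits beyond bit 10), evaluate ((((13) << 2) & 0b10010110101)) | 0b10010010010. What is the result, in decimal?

1206

13 = 00000001101
→ << 2 (mod 2^11) → 00000110100 = 52
0b10010110101 = 10010110101
→ & → 00000110100 = 52
0b10010010010 = 10010010010
→ | → 10010110110 = 1206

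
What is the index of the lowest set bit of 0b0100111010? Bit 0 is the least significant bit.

0b0100111010 = 100111010
Trailing zeros: 1, so the lowest set bit is bit 1 (value 2).

1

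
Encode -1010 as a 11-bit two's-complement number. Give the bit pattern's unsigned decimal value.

1038

1010 in 11 bits: 01111110010
Invert: 10000001101
Add 1:  10000001110 = 1038
(Check: 2^11 - 1010 = 2048 - 1010 = 1038.)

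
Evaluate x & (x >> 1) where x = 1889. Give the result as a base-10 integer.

800

x = 11101100001 = 1889
x>>1 = 01110110000
AND  = 01100100000 = 800
(x & (x >> 1) has a 1 wherever x has two consecutive 1 bits.)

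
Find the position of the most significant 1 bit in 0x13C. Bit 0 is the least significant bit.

8

0x13C = 100111100
The topmost 1 is at position 8 (since 2^8 = 256 ≤ 316 < 512).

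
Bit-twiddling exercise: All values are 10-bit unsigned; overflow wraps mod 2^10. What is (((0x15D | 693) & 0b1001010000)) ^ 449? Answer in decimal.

0x15D = 0101011101
693 = 1010110101
→ | → 1111111101 = 1021
0b1001010000 = 1001010000
→ & → 1001010000 = 592
449 = 0111000001
→ ^ → 1110010001 = 913

913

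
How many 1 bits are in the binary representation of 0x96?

4

0x96 = 10010110
Count the 1s: 1 + 1 + 1 + 1 = 4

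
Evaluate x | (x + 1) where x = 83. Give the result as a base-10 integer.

x = 1010011 = 83
x + 1 = 1010100
OR    = 1010111 = 87
(x | (x + 1) sets the lowest cleared bit.)

87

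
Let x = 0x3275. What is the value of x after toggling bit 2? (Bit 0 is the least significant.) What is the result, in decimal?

x = 11001001110101
bit 2 is currently 1; toggle it via x ^ (1 << 2) = x ^ 4
→ 11001001110001 = 12913

12913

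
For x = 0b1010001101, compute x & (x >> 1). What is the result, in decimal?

4

x = 1010001101 = 653
x>>1 = 0101000110
AND  = 0000000100 = 4
(x & (x >> 1) has a 1 wherever x has two consecutive 1 bits.)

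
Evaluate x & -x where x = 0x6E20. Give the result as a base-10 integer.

x = 110111000100000 = 28192
-x (two's complement) = …001000111100000
AND   = 000000000100000 = 32
(x & -x isolates the lowest set bit of x.)

32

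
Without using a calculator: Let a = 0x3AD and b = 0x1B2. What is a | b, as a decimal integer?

0x3AD = 1110101101
0x1B2 = 0110110010
 OR → 1110111111 = 959

959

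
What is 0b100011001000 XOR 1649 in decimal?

a = 100011001000
1649 = 011001110001
XOR → 111010111001 = 3769

3769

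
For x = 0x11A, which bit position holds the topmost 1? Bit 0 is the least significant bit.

8

0x11A = 100011010
The topmost 1 is at position 8 (since 2^8 = 256 ≤ 282 < 512).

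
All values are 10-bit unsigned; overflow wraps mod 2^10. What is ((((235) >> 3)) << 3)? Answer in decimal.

235 = 0011101011
→ >> 3 → 0000011101 = 29
→ << 3 (mod 2^10) → 0011101000 = 232

232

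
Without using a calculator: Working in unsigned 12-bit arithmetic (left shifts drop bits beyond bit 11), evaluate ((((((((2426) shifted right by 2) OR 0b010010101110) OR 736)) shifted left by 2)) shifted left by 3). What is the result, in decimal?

2426 = 100101111010
→ shifted right by 2 → 001001011110 = 606
0b010010101110 = 010010101110
→ OR → 011011111110 = 1790
736 = 001011100000
→ OR → 011011111110 = 1790
→ shifted left by 2 (mod 2^12) → 101111111000 = 3064
→ shifted left by 3 (mod 2^12) → 111111000000 = 4032

4032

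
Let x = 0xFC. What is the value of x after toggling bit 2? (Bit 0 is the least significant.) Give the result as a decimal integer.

248

x = 11111100
bit 2 is currently 1; toggle it via x ^ (1 << 2) = x ^ 4
→ 11111000 = 248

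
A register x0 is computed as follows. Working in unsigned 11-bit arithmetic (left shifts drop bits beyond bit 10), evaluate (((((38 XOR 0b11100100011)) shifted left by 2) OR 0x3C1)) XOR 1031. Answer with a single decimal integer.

978

38 = 00000100110
0b11100100011 = 11100100011
→ XOR → 11100000101 = 1797
→ shifted left by 2 (mod 2^11) → 10000010100 = 1044
0x3C1 = 01111000001
→ OR → 11111010101 = 2005
1031 = 10000000111
→ XOR → 01111010010 = 978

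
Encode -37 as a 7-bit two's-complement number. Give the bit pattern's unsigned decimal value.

37 in 7 bits: 0100101
Invert: 1011010
Add 1:  1011011 = 91
(Check: 2^7 - 37 = 128 - 37 = 91.)

91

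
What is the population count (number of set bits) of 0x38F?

0x38F = 1110001111
Count the 1s: 1 + 1 + 1 + 1 + 1 + 1 + 1 = 7

7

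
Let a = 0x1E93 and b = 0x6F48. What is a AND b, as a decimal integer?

3584

0x1E93 = 001111010010011
0x6F48 = 110111101001000
AND → 000111000000000 = 3584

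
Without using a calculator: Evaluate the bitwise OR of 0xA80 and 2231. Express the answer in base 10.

2743

0xA80 = 101010000000
2231 = 100010110111
 OR → 101010110111 = 2743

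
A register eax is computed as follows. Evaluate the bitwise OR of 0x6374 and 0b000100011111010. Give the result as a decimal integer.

0x6374 = 110001101110100
b = 000100011111010
 OR → 110101111111110 = 27646

27646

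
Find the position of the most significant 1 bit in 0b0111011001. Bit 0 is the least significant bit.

0b0111011001 = 111011001
The topmost 1 is at position 8 (since 2^8 = 256 ≤ 473 < 512).

8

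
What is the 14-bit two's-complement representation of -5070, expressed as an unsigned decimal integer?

11314

5070 in 14 bits: 01001111001110
Invert: 10110000110001
Add 1:  10110000110010 = 11314
(Check: 2^14 - 5070 = 16384 - 5070 = 11314.)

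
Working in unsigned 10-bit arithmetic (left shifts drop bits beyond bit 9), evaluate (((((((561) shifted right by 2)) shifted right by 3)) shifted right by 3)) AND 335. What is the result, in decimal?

561 = 1000110001
→ shifted right by 2 → 0010001100 = 140
→ shifted right by 3 → 0000010001 = 17
→ shifted right by 3 → 0000000010 = 2
335 = 0101001111
→ AND → 0000000010 = 2

2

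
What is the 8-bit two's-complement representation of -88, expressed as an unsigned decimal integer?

168

88 in 8 bits: 01011000
Invert: 10100111
Add 1:  10101000 = 168
(Check: 2^8 - 88 = 256 - 88 = 168.)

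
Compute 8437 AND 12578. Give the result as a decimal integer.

8224

8437 = 10000011110101
12578 = 11000100100010
AND → 10000000100000 = 8224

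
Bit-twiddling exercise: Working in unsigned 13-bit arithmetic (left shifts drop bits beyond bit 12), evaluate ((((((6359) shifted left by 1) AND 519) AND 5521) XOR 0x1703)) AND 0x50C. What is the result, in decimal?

6359 = 1100011010111
→ shifted left by 1 (mod 2^13) → 1000110101110 = 4526
519 = 0001000000111
→ AND → 0000000000110 = 6
5521 = 1010110010001
→ AND → 0000000000000 = 0
0x1703 = 1011100000011
→ XOR → 1011100000011 = 5891
0x50C = 0010100001100
→ AND → 0010100000000 = 1280

1280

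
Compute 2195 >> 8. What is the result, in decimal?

8

2195 = 100010010011
shift right by 8 → 000000001000 = 8
(equivalently, floor(2195 / 256))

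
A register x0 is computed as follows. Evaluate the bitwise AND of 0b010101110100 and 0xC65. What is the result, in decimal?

a = 010101110100
0xC65 = 110001100101
AND → 010001100100 = 1124

1124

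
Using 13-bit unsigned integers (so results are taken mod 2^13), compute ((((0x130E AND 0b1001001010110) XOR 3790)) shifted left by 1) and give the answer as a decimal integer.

6544

0x130E = 1001100001110
0b1001001010110 = 1001001010110
→ AND → 1001000000110 = 4614
3790 = 0111011001110
→ XOR → 1110011001000 = 7368
→ shifted left by 1 (mod 2^13) → 1100110010000 = 6544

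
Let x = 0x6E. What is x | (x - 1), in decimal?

x = 1101110 = 110
x - 1 = 1101101
OR    = 1101111 = 111
(x | (x - 1) sets all bits below the lowest set bit.)

111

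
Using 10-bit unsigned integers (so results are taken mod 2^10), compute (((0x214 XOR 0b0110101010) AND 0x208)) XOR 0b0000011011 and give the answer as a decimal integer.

0x214 = 1000010100
0b0110101010 = 0110101010
→ XOR → 1110111110 = 958
0x208 = 1000001000
→ AND → 1000001000 = 520
0b0000011011 = 0000011011
→ XOR → 1000010011 = 531

531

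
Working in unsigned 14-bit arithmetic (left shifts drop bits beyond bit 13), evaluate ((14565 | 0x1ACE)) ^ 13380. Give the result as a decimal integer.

3755

14565 = 11100011100101
0x1ACE = 01101011001110
→ | → 11101011101111 = 15087
13380 = 11010001000100
→ ^ → 00111010101011 = 3755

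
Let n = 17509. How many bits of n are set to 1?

17509 = 100010001100101
Count the 1s: 1 + 1 + 1 + 1 + 1 + 1 = 6

6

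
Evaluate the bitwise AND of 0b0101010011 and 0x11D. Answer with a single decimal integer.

a = 101010011
0x11D = 100011101
AND → 100010001 = 273

273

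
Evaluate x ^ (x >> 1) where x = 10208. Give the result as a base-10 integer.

13328

x = 10011111100000 = 10208
x>>1 = 01001111110000
XOR  = 11010000010000 = 13328
(x ^ (x >> 1) gives the standard binary-reflected Gray code of x.)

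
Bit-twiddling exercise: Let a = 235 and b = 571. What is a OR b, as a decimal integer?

763

235 = 0011101011
571 = 1000111011
 OR → 1011111011 = 763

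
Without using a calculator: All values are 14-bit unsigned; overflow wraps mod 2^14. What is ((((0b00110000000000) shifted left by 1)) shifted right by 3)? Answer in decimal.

0b00110000000000 = 00110000000000
→ shifted left by 1 (mod 2^14) → 01100000000000 = 6144
→ shifted right by 3 → 00001100000000 = 768

768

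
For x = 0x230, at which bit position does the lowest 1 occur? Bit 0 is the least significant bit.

4

0x230 = 1000110000
Trailing zeros: 4, so the lowest set bit is bit 4 (value 16).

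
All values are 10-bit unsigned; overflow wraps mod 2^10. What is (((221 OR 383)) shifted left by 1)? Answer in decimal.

221 = 0011011101
383 = 0101111111
→ OR → 0111111111 = 511
→ shifted left by 1 (mod 2^10) → 1111111110 = 1022

1022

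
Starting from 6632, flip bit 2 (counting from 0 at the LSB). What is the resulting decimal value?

x = 001100111101000
bit 2 is currently 0; toggle it via x ^ (1 << 2) = x ^ 4
→ 001100111101100 = 6636

6636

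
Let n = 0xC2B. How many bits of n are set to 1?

6

0xC2B = 110000101011
Count the 1s: 1 + 1 + 1 + 1 + 1 + 1 = 6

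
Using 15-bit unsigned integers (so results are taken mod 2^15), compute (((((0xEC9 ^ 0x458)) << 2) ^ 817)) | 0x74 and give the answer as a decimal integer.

10613

0xEC9 = 000111011001001
0x458 = 000010001011000
→ ^ → 000101010010001 = 2705
→ << 2 (mod 2^15) → 010101001000100 = 10820
817 = 000001100110001
→ ^ → 010100101110101 = 10613
0x74 = 000000001110100
→ | → 010100101110101 = 10613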